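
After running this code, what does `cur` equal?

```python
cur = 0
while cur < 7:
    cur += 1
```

Let's trace through this code step by step.

Initialize: cur = 0
Entering loop: while cur < 7:

After execution: cur = 7
7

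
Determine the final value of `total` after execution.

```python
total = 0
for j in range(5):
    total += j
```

Let's trace through this code step by step.

Initialize: total = 0
Entering loop: for j in range(5):

After execution: total = 10
10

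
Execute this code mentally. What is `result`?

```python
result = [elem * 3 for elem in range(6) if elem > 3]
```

Let's trace through this code step by step.

Initialize: result = [elem * 3 for elem in range(6) if elem > 3]

After execution: result = [12, 15]
[12, 15]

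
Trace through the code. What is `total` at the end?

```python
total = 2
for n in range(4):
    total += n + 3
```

Let's trace through this code step by step.

Initialize: total = 2
Entering loop: for n in range(4):

After execution: total = 20
20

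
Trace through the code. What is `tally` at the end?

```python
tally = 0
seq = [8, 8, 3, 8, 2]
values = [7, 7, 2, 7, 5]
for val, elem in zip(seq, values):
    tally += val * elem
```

Let's trace through this code step by step.

Initialize: tally = 0
Initialize: seq = [8, 8, 3, 8, 2]
Initialize: values = [7, 7, 2, 7, 5]
Entering loop: for val, elem in zip(seq, values):

After execution: tally = 184
184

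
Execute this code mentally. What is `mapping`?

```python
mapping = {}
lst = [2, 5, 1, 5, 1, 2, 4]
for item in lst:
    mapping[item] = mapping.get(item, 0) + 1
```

Let's trace through this code step by step.

Initialize: mapping = {}
Initialize: lst = [2, 5, 1, 5, 1, 2, 4]
Entering loop: for item in lst:

After execution: mapping = {2: 2, 5: 2, 1: 2, 4: 1}
{2: 2, 5: 2, 1: 2, 4: 1}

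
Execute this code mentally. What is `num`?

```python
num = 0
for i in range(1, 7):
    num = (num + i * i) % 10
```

Let's trace through this code step by step.

Initialize: num = 0
Entering loop: for i in range(1, 7):

After execution: num = 1
1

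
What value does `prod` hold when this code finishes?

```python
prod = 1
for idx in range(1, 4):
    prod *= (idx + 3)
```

Let's trace through this code step by step.

Initialize: prod = 1
Entering loop: for idx in range(1, 4):

After execution: prod = 120
120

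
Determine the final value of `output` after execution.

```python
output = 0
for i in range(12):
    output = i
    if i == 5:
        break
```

Let's trace through this code step by step.

Initialize: output = 0
Entering loop: for i in range(12):

After execution: output = 5
5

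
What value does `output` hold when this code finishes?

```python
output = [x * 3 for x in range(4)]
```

Let's trace through this code step by step.

Initialize: output = [x * 3 for x in range(4)]

After execution: output = [0, 3, 6, 9]
[0, 3, 6, 9]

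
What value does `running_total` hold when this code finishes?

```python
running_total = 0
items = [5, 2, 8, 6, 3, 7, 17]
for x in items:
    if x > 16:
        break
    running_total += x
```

Let's trace through this code step by step.

Initialize: running_total = 0
Initialize: items = [5, 2, 8, 6, 3, 7, 17]
Entering loop: for x in items:

After execution: running_total = 31
31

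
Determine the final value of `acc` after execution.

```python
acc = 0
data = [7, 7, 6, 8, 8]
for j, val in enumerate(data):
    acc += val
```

Let's trace through this code step by step.

Initialize: acc = 0
Initialize: data = [7, 7, 6, 8, 8]
Entering loop: for j, val in enumerate(data):

After execution: acc = 36
36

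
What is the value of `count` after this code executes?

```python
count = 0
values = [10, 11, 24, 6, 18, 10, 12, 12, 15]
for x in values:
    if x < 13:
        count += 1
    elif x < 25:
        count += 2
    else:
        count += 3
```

Let's trace through this code step by step.

Initialize: count = 0
Initialize: values = [10, 11, 24, 6, 18, 10, 12, 12, 15]
Entering loop: for x in values:

After execution: count = 12
12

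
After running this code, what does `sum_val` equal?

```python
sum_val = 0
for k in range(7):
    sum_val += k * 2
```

Let's trace through this code step by step.

Initialize: sum_val = 0
Entering loop: for k in range(7):

After execution: sum_val = 42
42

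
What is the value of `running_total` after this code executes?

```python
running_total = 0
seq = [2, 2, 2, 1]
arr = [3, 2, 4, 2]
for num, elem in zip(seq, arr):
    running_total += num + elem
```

Let's trace through this code step by step.

Initialize: running_total = 0
Initialize: seq = [2, 2, 2, 1]
Initialize: arr = [3, 2, 4, 2]
Entering loop: for num, elem in zip(seq, arr):

After execution: running_total = 18
18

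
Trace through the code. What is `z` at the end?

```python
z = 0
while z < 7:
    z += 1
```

Let's trace through this code step by step.

Initialize: z = 0
Entering loop: while z < 7:

After execution: z = 7
7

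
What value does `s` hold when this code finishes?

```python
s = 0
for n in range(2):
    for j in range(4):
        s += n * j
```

Let's trace through this code step by step.

Initialize: s = 0
Entering loop: for n in range(2):

After execution: s = 6
6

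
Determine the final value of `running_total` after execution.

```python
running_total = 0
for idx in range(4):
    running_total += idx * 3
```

Let's trace through this code step by step.

Initialize: running_total = 0
Entering loop: for idx in range(4):

After execution: running_total = 18
18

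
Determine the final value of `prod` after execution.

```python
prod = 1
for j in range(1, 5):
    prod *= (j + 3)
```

Let's trace through this code step by step.

Initialize: prod = 1
Entering loop: for j in range(1, 5):

After execution: prod = 840
840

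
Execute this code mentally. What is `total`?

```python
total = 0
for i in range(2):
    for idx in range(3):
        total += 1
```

Let's trace through this code step by step.

Initialize: total = 0
Entering loop: for i in range(2):

After execution: total = 6
6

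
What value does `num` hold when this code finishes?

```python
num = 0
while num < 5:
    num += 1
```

Let's trace through this code step by step.

Initialize: num = 0
Entering loop: while num < 5:

After execution: num = 5
5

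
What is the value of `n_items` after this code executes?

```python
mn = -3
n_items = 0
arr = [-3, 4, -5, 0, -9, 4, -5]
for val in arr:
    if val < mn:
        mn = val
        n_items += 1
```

Let's trace through this code step by step.

Initialize: mn = -3
Initialize: n_items = 0
Initialize: arr = [-3, 4, -5, 0, -9, 4, -5]
Entering loop: for val in arr:

After execution: n_items = 2
2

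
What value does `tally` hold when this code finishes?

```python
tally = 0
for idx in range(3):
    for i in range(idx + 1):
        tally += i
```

Let's trace through this code step by step.

Initialize: tally = 0
Entering loop: for idx in range(3):

After execution: tally = 4
4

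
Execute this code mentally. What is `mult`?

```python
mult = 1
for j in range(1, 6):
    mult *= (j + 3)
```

Let's trace through this code step by step.

Initialize: mult = 1
Entering loop: for j in range(1, 6):

After execution: mult = 6720
6720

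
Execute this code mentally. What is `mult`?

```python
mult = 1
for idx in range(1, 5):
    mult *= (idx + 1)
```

Let's trace through this code step by step.

Initialize: mult = 1
Entering loop: for idx in range(1, 5):

After execution: mult = 120
120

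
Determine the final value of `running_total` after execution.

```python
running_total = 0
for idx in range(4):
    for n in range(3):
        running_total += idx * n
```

Let's trace through this code step by step.

Initialize: running_total = 0
Entering loop: for idx in range(4):

After execution: running_total = 18
18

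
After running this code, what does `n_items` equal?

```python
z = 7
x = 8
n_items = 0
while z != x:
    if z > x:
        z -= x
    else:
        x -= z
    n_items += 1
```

Let's trace through this code step by step.

Initialize: z = 7
Initialize: x = 8
Initialize: n_items = 0
Entering loop: while z != x:

After execution: n_items = 7
7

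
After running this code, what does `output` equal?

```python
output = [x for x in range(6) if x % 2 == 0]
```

Let's trace through this code step by step.

Initialize: output = [x for x in range(6) if x % 2 == 0]

After execution: output = [0, 2, 4]
[0, 2, 4]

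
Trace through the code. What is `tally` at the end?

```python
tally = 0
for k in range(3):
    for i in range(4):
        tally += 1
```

Let's trace through this code step by step.

Initialize: tally = 0
Entering loop: for k in range(3):

After execution: tally = 12
12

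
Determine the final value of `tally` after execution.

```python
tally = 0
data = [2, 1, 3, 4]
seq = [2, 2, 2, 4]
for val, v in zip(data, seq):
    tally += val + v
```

Let's trace through this code step by step.

Initialize: tally = 0
Initialize: data = [2, 1, 3, 4]
Initialize: seq = [2, 2, 2, 4]
Entering loop: for val, v in zip(data, seq):

After execution: tally = 20
20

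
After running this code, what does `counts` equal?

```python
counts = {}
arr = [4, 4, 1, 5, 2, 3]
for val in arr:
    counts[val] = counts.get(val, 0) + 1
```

Let's trace through this code step by step.

Initialize: counts = {}
Initialize: arr = [4, 4, 1, 5, 2, 3]
Entering loop: for val in arr:

After execution: counts = {4: 2, 1: 1, 5: 1, 2: 1, 3: 1}
{4: 2, 1: 1, 5: 1, 2: 1, 3: 1}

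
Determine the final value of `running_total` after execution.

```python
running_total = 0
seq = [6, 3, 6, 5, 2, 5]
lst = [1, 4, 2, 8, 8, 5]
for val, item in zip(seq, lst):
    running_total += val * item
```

Let's trace through this code step by step.

Initialize: running_total = 0
Initialize: seq = [6, 3, 6, 5, 2, 5]
Initialize: lst = [1, 4, 2, 8, 8, 5]
Entering loop: for val, item in zip(seq, lst):

After execution: running_total = 111
111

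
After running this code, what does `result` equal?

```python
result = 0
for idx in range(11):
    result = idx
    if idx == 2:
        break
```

Let's trace through this code step by step.

Initialize: result = 0
Entering loop: for idx in range(11):

After execution: result = 2
2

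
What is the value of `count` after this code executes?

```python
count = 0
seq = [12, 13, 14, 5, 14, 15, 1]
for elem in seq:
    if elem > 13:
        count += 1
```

Let's trace through this code step by step.

Initialize: count = 0
Initialize: seq = [12, 13, 14, 5, 14, 15, 1]
Entering loop: for elem in seq:

After execution: count = 3
3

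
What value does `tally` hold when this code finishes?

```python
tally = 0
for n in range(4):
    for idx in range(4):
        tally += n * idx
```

Let's trace through this code step by step.

Initialize: tally = 0
Entering loop: for n in range(4):

After execution: tally = 36
36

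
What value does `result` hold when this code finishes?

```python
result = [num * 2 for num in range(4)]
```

Let's trace through this code step by step.

Initialize: result = [num * 2 for num in range(4)]

After execution: result = [0, 2, 4, 6]
[0, 2, 4, 6]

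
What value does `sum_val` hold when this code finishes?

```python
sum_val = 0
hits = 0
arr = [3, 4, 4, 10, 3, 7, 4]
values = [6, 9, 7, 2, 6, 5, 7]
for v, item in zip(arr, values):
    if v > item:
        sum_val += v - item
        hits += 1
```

Let's trace through this code step by step.

Initialize: sum_val = 0
Initialize: hits = 0
Initialize: arr = [3, 4, 4, 10, 3, 7, 4]
Initialize: values = [6, 9, 7, 2, 6, 5, 7]
Entering loop: for v, item in zip(arr, values):

After execution: sum_val = 10
10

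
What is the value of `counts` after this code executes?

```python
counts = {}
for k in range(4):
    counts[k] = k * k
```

Let's trace through this code step by step.

Initialize: counts = {}
Entering loop: for k in range(4):

After execution: counts = {0: 0, 1: 1, 2: 4, 3: 9}
{0: 0, 1: 1, 2: 4, 3: 9}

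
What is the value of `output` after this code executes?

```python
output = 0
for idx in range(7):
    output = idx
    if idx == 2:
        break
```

Let's trace through this code step by step.

Initialize: output = 0
Entering loop: for idx in range(7):

After execution: output = 2
2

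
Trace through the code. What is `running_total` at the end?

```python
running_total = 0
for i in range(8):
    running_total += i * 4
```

Let's trace through this code step by step.

Initialize: running_total = 0
Entering loop: for i in range(8):

After execution: running_total = 112
112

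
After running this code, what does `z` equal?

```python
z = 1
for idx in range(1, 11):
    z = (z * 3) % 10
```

Let's trace through this code step by step.

Initialize: z = 1
Entering loop: for idx in range(1, 11):

After execution: z = 9
9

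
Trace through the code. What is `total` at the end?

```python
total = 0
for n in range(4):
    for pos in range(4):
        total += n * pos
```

Let's trace through this code step by step.

Initialize: total = 0
Entering loop: for n in range(4):

After execution: total = 36
36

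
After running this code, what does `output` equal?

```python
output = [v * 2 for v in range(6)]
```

Let's trace through this code step by step.

Initialize: output = [v * 2 for v in range(6)]

After execution: output = [0, 2, 4, 6, 8, 10]
[0, 2, 4, 6, 8, 10]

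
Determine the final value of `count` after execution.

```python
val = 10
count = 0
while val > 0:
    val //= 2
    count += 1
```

Let's trace through this code step by step.

Initialize: val = 10
Initialize: count = 0
Entering loop: while val > 0:

After execution: count = 4
4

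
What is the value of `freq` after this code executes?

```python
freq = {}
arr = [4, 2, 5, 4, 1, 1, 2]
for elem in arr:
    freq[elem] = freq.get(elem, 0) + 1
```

Let's trace through this code step by step.

Initialize: freq = {}
Initialize: arr = [4, 2, 5, 4, 1, 1, 2]
Entering loop: for elem in arr:

After execution: freq = {4: 2, 2: 2, 5: 1, 1: 2}
{4: 2, 2: 2, 5: 1, 1: 2}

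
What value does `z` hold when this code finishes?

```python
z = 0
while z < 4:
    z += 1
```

Let's trace through this code step by step.

Initialize: z = 0
Entering loop: while z < 4:

After execution: z = 4
4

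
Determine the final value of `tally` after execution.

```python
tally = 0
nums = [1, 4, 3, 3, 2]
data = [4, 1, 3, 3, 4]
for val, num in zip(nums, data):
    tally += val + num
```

Let's trace through this code step by step.

Initialize: tally = 0
Initialize: nums = [1, 4, 3, 3, 2]
Initialize: data = [4, 1, 3, 3, 4]
Entering loop: for val, num in zip(nums, data):

After execution: tally = 28
28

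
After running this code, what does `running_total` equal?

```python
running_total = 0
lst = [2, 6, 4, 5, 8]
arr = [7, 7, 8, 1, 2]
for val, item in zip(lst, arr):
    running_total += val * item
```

Let's trace through this code step by step.

Initialize: running_total = 0
Initialize: lst = [2, 6, 4, 5, 8]
Initialize: arr = [7, 7, 8, 1, 2]
Entering loop: for val, item in zip(lst, arr):

After execution: running_total = 109
109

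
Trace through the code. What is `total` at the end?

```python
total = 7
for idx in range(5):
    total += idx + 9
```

Let's trace through this code step by step.

Initialize: total = 7
Entering loop: for idx in range(5):

After execution: total = 62
62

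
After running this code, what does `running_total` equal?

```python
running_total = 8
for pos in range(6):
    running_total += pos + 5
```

Let's trace through this code step by step.

Initialize: running_total = 8
Entering loop: for pos in range(6):

After execution: running_total = 53
53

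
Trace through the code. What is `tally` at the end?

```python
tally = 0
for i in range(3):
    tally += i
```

Let's trace through this code step by step.

Initialize: tally = 0
Entering loop: for i in range(3):

After execution: tally = 3
3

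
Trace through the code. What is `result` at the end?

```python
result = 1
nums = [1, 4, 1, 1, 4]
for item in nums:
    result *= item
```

Let's trace through this code step by step.

Initialize: result = 1
Initialize: nums = [1, 4, 1, 1, 4]
Entering loop: for item in nums:

After execution: result = 16
16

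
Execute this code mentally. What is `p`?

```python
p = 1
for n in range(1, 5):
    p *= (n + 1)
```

Let's trace through this code step by step.

Initialize: p = 1
Entering loop: for n in range(1, 5):

After execution: p = 120
120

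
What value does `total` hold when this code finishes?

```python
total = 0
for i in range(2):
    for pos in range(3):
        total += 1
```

Let's trace through this code step by step.

Initialize: total = 0
Entering loop: for i in range(2):

After execution: total = 6
6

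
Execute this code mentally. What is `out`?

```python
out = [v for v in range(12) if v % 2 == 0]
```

Let's trace through this code step by step.

Initialize: out = [v for v in range(12) if v % 2 == 0]

After execution: out = [0, 2, 4, 6, 8, 10]
[0, 2, 4, 6, 8, 10]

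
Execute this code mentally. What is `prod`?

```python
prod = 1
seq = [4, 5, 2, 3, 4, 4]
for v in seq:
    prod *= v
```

Let's trace through this code step by step.

Initialize: prod = 1
Initialize: seq = [4, 5, 2, 3, 4, 4]
Entering loop: for v in seq:

After execution: prod = 1920
1920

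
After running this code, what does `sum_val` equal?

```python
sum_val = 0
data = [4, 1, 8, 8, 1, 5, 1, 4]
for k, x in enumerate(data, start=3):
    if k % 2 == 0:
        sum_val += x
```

Let's trace through this code step by step.

Initialize: sum_val = 0
Initialize: data = [4, 1, 8, 8, 1, 5, 1, 4]
Entering loop: for k, x in enumerate(data, start=3):

After execution: sum_val = 18
18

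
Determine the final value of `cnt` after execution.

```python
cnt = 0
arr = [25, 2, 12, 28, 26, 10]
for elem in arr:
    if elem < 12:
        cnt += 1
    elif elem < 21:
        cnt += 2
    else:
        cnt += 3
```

Let's trace through this code step by step.

Initialize: cnt = 0
Initialize: arr = [25, 2, 12, 28, 26, 10]
Entering loop: for elem in arr:

After execution: cnt = 13
13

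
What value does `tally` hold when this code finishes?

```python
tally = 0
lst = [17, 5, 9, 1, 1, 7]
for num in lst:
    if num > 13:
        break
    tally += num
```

Let's trace through this code step by step.

Initialize: tally = 0
Initialize: lst = [17, 5, 9, 1, 1, 7]
Entering loop: for num in lst:

After execution: tally = 0
0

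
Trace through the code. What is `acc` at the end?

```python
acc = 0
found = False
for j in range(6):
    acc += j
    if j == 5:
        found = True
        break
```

Let's trace through this code step by step.

Initialize: acc = 0
Initialize: found = False
Entering loop: for j in range(6):

After execution: acc = 15
15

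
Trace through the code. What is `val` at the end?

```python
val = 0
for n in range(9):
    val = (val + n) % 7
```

Let's trace through this code step by step.

Initialize: val = 0
Entering loop: for n in range(9):

After execution: val = 1
1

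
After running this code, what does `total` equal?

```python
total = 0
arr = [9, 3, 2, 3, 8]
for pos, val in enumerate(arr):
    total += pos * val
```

Let's trace through this code step by step.

Initialize: total = 0
Initialize: arr = [9, 3, 2, 3, 8]
Entering loop: for pos, val in enumerate(arr):

After execution: total = 48
48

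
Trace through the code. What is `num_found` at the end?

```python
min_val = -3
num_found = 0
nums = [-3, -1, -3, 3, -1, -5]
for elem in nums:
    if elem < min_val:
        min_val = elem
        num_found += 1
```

Let's trace through this code step by step.

Initialize: min_val = -3
Initialize: num_found = 0
Initialize: nums = [-3, -1, -3, 3, -1, -5]
Entering loop: for elem in nums:

After execution: num_found = 1
1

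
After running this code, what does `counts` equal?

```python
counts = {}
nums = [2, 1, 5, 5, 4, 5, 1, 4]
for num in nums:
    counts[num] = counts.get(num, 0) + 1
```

Let's trace through this code step by step.

Initialize: counts = {}
Initialize: nums = [2, 1, 5, 5, 4, 5, 1, 4]
Entering loop: for num in nums:

After execution: counts = {2: 1, 1: 2, 5: 3, 4: 2}
{2: 1, 1: 2, 5: 3, 4: 2}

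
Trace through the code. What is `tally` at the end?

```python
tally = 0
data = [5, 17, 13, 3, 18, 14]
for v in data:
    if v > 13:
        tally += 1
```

Let's trace through this code step by step.

Initialize: tally = 0
Initialize: data = [5, 17, 13, 3, 18, 14]
Entering loop: for v in data:

After execution: tally = 3
3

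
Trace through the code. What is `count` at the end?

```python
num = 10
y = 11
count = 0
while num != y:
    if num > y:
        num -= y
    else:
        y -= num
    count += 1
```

Let's trace through this code step by step.

Initialize: num = 10
Initialize: y = 11
Initialize: count = 0
Entering loop: while num != y:

After execution: count = 10
10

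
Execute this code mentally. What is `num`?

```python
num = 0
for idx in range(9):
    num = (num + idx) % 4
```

Let's trace through this code step by step.

Initialize: num = 0
Entering loop: for idx in range(9):

After execution: num = 0
0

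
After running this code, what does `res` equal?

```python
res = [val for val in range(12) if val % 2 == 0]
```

Let's trace through this code step by step.

Initialize: res = [val for val in range(12) if val % 2 == 0]

After execution: res = [0, 2, 4, 6, 8, 10]
[0, 2, 4, 6, 8, 10]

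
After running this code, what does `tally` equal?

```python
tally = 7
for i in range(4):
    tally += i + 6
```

Let's trace through this code step by step.

Initialize: tally = 7
Entering loop: for i in range(4):

After execution: tally = 37
37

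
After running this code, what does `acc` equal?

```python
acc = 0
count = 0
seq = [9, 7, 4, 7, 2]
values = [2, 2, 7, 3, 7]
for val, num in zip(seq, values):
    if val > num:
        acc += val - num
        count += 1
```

Let's trace through this code step by step.

Initialize: acc = 0
Initialize: count = 0
Initialize: seq = [9, 7, 4, 7, 2]
Initialize: values = [2, 2, 7, 3, 7]
Entering loop: for val, num in zip(seq, values):

After execution: acc = 16
16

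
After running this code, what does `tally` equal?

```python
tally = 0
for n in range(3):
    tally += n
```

Let's trace through this code step by step.

Initialize: tally = 0
Entering loop: for n in range(3):

After execution: tally = 3
3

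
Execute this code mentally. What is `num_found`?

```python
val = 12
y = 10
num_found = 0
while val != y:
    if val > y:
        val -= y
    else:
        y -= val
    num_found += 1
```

Let's trace through this code step by step.

Initialize: val = 12
Initialize: y = 10
Initialize: num_found = 0
Entering loop: while val != y:

After execution: num_found = 5
5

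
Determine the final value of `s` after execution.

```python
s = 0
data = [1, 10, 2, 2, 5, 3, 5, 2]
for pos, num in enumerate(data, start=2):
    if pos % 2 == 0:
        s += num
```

Let's trace through this code step by step.

Initialize: s = 0
Initialize: data = [1, 10, 2, 2, 5, 3, 5, 2]
Entering loop: for pos, num in enumerate(data, start=2):

After execution: s = 13
13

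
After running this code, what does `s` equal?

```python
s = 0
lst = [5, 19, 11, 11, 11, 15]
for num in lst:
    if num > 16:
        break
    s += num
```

Let's trace through this code step by step.

Initialize: s = 0
Initialize: lst = [5, 19, 11, 11, 11, 15]
Entering loop: for num in lst:

After execution: s = 5
5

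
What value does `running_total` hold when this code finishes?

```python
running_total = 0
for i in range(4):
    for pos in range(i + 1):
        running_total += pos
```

Let's trace through this code step by step.

Initialize: running_total = 0
Entering loop: for i in range(4):

After execution: running_total = 10
10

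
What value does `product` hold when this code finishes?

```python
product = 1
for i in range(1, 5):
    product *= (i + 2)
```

Let's trace through this code step by step.

Initialize: product = 1
Entering loop: for i in range(1, 5):

After execution: product = 360
360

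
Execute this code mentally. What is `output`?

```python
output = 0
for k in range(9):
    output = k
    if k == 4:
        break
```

Let's trace through this code step by step.

Initialize: output = 0
Entering loop: for k in range(9):

After execution: output = 4
4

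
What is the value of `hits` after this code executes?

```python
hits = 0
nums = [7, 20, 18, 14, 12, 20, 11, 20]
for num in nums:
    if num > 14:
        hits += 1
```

Let's trace through this code step by step.

Initialize: hits = 0
Initialize: nums = [7, 20, 18, 14, 12, 20, 11, 20]
Entering loop: for num in nums:

After execution: hits = 4
4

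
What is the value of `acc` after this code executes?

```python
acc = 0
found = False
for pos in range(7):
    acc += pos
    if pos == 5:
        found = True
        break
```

Let's trace through this code step by step.

Initialize: acc = 0
Initialize: found = False
Entering loop: for pos in range(7):

After execution: acc = 15
15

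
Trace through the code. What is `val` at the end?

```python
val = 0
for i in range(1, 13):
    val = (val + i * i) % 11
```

Let's trace through this code step by step.

Initialize: val = 0
Entering loop: for i in range(1, 13):

After execution: val = 1
1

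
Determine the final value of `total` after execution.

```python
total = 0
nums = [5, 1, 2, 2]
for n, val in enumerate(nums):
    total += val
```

Let's trace through this code step by step.

Initialize: total = 0
Initialize: nums = [5, 1, 2, 2]
Entering loop: for n, val in enumerate(nums):

After execution: total = 10
10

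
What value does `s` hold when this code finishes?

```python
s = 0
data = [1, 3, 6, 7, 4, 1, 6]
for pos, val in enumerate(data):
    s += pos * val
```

Let's trace through this code step by step.

Initialize: s = 0
Initialize: data = [1, 3, 6, 7, 4, 1, 6]
Entering loop: for pos, val in enumerate(data):

After execution: s = 93
93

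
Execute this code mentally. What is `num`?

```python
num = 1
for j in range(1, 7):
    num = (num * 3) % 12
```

Let's trace through this code step by step.

Initialize: num = 1
Entering loop: for j in range(1, 7):

After execution: num = 9
9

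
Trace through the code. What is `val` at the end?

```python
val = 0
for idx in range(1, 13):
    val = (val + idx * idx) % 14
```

Let's trace through this code step by step.

Initialize: val = 0
Entering loop: for idx in range(1, 13):

After execution: val = 6
6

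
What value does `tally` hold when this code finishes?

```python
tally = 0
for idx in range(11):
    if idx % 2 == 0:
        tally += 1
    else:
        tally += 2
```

Let's trace through this code step by step.

Initialize: tally = 0
Entering loop: for idx in range(11):

After execution: tally = 16
16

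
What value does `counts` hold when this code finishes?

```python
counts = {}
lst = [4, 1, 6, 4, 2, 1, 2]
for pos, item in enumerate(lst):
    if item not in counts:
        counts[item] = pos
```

Let's trace through this code step by step.

Initialize: counts = {}
Initialize: lst = [4, 1, 6, 4, 2, 1, 2]
Entering loop: for pos, item in enumerate(lst):

After execution: counts = {4: 0, 1: 1, 6: 2, 2: 4}
{4: 0, 1: 1, 6: 2, 2: 4}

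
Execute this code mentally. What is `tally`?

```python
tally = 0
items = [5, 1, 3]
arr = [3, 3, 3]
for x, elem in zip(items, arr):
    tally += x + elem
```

Let's trace through this code step by step.

Initialize: tally = 0
Initialize: items = [5, 1, 3]
Initialize: arr = [3, 3, 3]
Entering loop: for x, elem in zip(items, arr):

After execution: tally = 18
18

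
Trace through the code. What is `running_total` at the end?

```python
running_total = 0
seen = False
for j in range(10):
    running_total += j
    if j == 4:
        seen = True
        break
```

Let's trace through this code step by step.

Initialize: running_total = 0
Initialize: seen = False
Entering loop: for j in range(10):

After execution: running_total = 10
10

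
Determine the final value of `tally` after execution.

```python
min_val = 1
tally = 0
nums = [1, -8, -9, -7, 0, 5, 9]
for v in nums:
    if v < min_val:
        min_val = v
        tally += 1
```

Let's trace through this code step by step.

Initialize: min_val = 1
Initialize: tally = 0
Initialize: nums = [1, -8, -9, -7, 0, 5, 9]
Entering loop: for v in nums:

After execution: tally = 2
2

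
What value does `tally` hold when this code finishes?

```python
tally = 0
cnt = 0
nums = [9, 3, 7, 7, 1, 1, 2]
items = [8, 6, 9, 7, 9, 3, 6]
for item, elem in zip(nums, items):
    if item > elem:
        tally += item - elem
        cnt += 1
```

Let's trace through this code step by step.

Initialize: tally = 0
Initialize: cnt = 0
Initialize: nums = [9, 3, 7, 7, 1, 1, 2]
Initialize: items = [8, 6, 9, 7, 9, 3, 6]
Entering loop: for item, elem in zip(nums, items):

After execution: tally = 1
1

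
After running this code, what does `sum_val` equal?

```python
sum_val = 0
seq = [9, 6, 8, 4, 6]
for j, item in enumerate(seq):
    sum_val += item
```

Let's trace through this code step by step.

Initialize: sum_val = 0
Initialize: seq = [9, 6, 8, 4, 6]
Entering loop: for j, item in enumerate(seq):

After execution: sum_val = 33
33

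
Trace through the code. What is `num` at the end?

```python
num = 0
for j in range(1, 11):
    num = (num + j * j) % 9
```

Let's trace through this code step by step.

Initialize: num = 0
Entering loop: for j in range(1, 11):

After execution: num = 7
7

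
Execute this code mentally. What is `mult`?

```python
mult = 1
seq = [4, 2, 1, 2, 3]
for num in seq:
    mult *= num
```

Let's trace through this code step by step.

Initialize: mult = 1
Initialize: seq = [4, 2, 1, 2, 3]
Entering loop: for num in seq:

After execution: mult = 48
48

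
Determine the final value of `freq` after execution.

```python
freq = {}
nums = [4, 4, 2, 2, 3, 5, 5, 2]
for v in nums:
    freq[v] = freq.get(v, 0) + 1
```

Let's trace through this code step by step.

Initialize: freq = {}
Initialize: nums = [4, 4, 2, 2, 3, 5, 5, 2]
Entering loop: for v in nums:

After execution: freq = {4: 2, 2: 3, 3: 1, 5: 2}
{4: 2, 2: 3, 3: 1, 5: 2}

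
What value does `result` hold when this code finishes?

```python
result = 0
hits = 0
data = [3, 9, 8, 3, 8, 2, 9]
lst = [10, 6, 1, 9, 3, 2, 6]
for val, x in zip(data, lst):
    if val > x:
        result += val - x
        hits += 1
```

Let's trace through this code step by step.

Initialize: result = 0
Initialize: hits = 0
Initialize: data = [3, 9, 8, 3, 8, 2, 9]
Initialize: lst = [10, 6, 1, 9, 3, 2, 6]
Entering loop: for val, x in zip(data, lst):

After execution: result = 18
18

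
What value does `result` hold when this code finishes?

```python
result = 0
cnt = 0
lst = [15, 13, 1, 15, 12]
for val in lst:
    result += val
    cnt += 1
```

Let's trace through this code step by step.

Initialize: result = 0
Initialize: cnt = 0
Initialize: lst = [15, 13, 1, 15, 12]
Entering loop: for val in lst:

After execution: result = 56
56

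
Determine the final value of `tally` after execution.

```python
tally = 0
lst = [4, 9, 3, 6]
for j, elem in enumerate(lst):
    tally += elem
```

Let's trace through this code step by step.

Initialize: tally = 0
Initialize: lst = [4, 9, 3, 6]
Entering loop: for j, elem in enumerate(lst):

After execution: tally = 22
22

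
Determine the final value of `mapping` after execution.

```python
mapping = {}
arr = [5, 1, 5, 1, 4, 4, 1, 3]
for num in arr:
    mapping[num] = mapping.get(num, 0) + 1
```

Let's trace through this code step by step.

Initialize: mapping = {}
Initialize: arr = [5, 1, 5, 1, 4, 4, 1, 3]
Entering loop: for num in arr:

After execution: mapping = {5: 2, 1: 3, 4: 2, 3: 1}
{5: 2, 1: 3, 4: 2, 3: 1}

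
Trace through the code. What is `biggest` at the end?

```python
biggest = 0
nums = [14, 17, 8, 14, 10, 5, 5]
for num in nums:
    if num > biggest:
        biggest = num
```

Let's trace through this code step by step.

Initialize: biggest = 0
Initialize: nums = [14, 17, 8, 14, 10, 5, 5]
Entering loop: for num in nums:

After execution: biggest = 17
17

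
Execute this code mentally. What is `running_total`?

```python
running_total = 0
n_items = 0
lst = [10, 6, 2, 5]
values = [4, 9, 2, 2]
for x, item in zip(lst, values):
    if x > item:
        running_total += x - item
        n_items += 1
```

Let's trace through this code step by step.

Initialize: running_total = 0
Initialize: n_items = 0
Initialize: lst = [10, 6, 2, 5]
Initialize: values = [4, 9, 2, 2]
Entering loop: for x, item in zip(lst, values):

After execution: running_total = 9
9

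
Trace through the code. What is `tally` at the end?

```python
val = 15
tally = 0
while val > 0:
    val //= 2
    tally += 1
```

Let's trace through this code step by step.

Initialize: val = 15
Initialize: tally = 0
Entering loop: while val > 0:

After execution: tally = 4
4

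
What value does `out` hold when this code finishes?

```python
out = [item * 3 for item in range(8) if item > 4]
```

Let's trace through this code step by step.

Initialize: out = [item * 3 for item in range(8) if item > 4]

After execution: out = [15, 18, 21]
[15, 18, 21]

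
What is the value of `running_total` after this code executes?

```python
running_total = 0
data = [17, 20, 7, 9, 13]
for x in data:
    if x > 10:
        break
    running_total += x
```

Let's trace through this code step by step.

Initialize: running_total = 0
Initialize: data = [17, 20, 7, 9, 13]
Entering loop: for x in data:

After execution: running_total = 0
0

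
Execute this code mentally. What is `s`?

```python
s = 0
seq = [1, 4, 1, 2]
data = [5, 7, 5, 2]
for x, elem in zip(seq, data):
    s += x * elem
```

Let's trace through this code step by step.

Initialize: s = 0
Initialize: seq = [1, 4, 1, 2]
Initialize: data = [5, 7, 5, 2]
Entering loop: for x, elem in zip(seq, data):

After execution: s = 42
42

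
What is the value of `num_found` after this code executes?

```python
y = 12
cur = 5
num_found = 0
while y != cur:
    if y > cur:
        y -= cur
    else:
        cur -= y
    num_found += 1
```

Let's trace through this code step by step.

Initialize: y = 12
Initialize: cur = 5
Initialize: num_found = 0
Entering loop: while y != cur:

After execution: num_found = 5
5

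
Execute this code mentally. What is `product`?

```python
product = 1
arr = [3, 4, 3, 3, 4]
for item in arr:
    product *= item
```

Let's trace through this code step by step.

Initialize: product = 1
Initialize: arr = [3, 4, 3, 3, 4]
Entering loop: for item in arr:

After execution: product = 432
432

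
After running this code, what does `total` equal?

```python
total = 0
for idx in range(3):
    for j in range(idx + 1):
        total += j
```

Let's trace through this code step by step.

Initialize: total = 0
Entering loop: for idx in range(3):

After execution: total = 4
4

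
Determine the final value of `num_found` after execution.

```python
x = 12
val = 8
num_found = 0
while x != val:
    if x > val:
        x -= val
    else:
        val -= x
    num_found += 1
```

Let's trace through this code step by step.

Initialize: x = 12
Initialize: val = 8
Initialize: num_found = 0
Entering loop: while x != val:

After execution: num_found = 2
2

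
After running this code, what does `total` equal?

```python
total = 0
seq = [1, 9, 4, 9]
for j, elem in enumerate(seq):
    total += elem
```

Let's trace through this code step by step.

Initialize: total = 0
Initialize: seq = [1, 9, 4, 9]
Entering loop: for j, elem in enumerate(seq):

After execution: total = 23
23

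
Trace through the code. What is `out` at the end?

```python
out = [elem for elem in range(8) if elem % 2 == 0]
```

Let's trace through this code step by step.

Initialize: out = [elem for elem in range(8) if elem % 2 == 0]

After execution: out = [0, 2, 4, 6]
[0, 2, 4, 6]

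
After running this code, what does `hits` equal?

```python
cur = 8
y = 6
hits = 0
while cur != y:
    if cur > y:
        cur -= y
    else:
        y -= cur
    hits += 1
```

Let's trace through this code step by step.

Initialize: cur = 8
Initialize: y = 6
Initialize: hits = 0
Entering loop: while cur != y:

After execution: hits = 3
3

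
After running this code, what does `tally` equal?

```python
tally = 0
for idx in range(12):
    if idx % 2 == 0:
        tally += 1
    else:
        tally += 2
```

Let's trace through this code step by step.

Initialize: tally = 0
Entering loop: for idx in range(12):

After execution: tally = 18
18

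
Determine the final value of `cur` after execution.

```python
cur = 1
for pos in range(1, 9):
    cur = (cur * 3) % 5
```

Let's trace through this code step by step.

Initialize: cur = 1
Entering loop: for pos in range(1, 9):

After execution: cur = 1
1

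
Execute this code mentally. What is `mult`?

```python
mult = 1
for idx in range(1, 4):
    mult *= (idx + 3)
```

Let's trace through this code step by step.

Initialize: mult = 1
Entering loop: for idx in range(1, 4):

After execution: mult = 120
120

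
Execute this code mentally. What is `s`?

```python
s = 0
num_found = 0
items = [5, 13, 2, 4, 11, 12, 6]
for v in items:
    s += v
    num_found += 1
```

Let's trace through this code step by step.

Initialize: s = 0
Initialize: num_found = 0
Initialize: items = [5, 13, 2, 4, 11, 12, 6]
Entering loop: for v in items:

After execution: s = 53
53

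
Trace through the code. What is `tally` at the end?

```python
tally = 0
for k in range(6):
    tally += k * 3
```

Let's trace through this code step by step.

Initialize: tally = 0
Entering loop: for k in range(6):

After execution: tally = 45
45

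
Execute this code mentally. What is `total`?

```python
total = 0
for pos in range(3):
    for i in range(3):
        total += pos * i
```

Let's trace through this code step by step.

Initialize: total = 0
Entering loop: for pos in range(3):

After execution: total = 9
9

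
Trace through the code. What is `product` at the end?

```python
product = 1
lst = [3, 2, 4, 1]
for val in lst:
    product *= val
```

Let's trace through this code step by step.

Initialize: product = 1
Initialize: lst = [3, 2, 4, 1]
Entering loop: for val in lst:

After execution: product = 24
24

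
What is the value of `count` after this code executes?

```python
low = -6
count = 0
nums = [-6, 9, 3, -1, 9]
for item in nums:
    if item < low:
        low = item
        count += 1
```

Let's trace through this code step by step.

Initialize: low = -6
Initialize: count = 0
Initialize: nums = [-6, 9, 3, -1, 9]
Entering loop: for item in nums:

After execution: count = 0
0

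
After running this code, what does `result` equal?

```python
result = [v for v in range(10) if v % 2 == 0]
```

Let's trace through this code step by step.

Initialize: result = [v for v in range(10) if v % 2 == 0]

After execution: result = [0, 2, 4, 6, 8]
[0, 2, 4, 6, 8]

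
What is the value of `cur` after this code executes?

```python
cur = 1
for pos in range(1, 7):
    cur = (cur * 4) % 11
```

Let's trace through this code step by step.

Initialize: cur = 1
Entering loop: for pos in range(1, 7):

After execution: cur = 4
4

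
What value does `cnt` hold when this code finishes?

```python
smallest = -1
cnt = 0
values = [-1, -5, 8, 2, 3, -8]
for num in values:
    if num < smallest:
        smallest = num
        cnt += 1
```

Let's trace through this code step by step.

Initialize: smallest = -1
Initialize: cnt = 0
Initialize: values = [-1, -5, 8, 2, 3, -8]
Entering loop: for num in values:

After execution: cnt = 2
2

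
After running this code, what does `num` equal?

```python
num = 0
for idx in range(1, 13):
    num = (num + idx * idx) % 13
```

Let's trace through this code step by step.

Initialize: num = 0
Entering loop: for idx in range(1, 13):

After execution: num = 0
0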